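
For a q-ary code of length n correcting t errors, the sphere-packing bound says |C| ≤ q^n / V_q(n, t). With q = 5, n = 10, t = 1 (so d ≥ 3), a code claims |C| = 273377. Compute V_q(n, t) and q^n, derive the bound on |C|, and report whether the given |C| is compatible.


V_q(n, t) = 41, q^n = 9765625, Hamming bound = 238185, |C| = 273377 > bound (violated).

Step 1: Compute V_q(n, t) = Σ_{j=0}^1 C(n, j) (q−1)^j.
  j = 0: C(10,0)·(4)^0 = 1·1 = 1.
  j = 1: C(10,1)·(4)^1 = 10·4 = 40.
  V_q(n, t) = 1 + 40 = 41.
Step 2: q^n = 5^10 = 9765625.
Step 3: Hamming bound ⌊q^n / V_q(n,t)⌋ = ⌊9765625/41⌋ = 238185.
Step 4: Compare |C| = 273377 to 238185: violated.
The claimed |C| lies above the Hamming bound, so no 5-ary code of length 10 with d ≥ 3 can have 273377 codewords.


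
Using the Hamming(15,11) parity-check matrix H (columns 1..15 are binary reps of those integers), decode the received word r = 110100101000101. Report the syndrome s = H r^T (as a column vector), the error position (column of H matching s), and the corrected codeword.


s = (1, 0, 1, 1)^T, error position = 11, corrected codeword c = 110100101010101

Compute s = H r^T mod 2 one row at a time:
  s_1 = 0 + 1 + 0 + 0 + 0 + 1 + 0 + 1 = 3 ≡ 1 (mod 2).
  s_2 = 1 + 0 + 0 + 1 + 0 + 1 + 0 + 1 = 4 ≡ 0 (mod 2).
  s_3 = 1 + 0 + 0 + 1 + 0 + 0 + 0 + 1 = 3 ≡ 1 (mod 2).
  s_4 = 1 + 0 + 0 + 1 + 1 + 0 + 1 + 1 = 5 ≡ 1 (mod 2).
s = (1, 0, 1, 1)^T — this equals column 11 of H (binary 1011), so error is at position 11.
Correct: flip bit 11 of r = 110100101000101 to get c = 110100101010101.


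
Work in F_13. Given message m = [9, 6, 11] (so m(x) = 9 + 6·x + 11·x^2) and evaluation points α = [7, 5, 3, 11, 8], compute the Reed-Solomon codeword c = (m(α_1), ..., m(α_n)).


c = [5, 2, 9, 2, 7]

Message polynomial: m(x) = 9 + 6·x + 11·x^2 (mod 13).
For each evaluation point α_i, compute m(α_i) mod 13:
  α_1 = 7: Horner steps 11 → 5 → 5, so m(7) = 5.
  α_2 = 5: Horner steps 11 → 9 → 2, so m(5) = 2.
  α_3 = 3: Horner steps 11 → 0 → 9, so m(3) = 9.
  α_4 = 11: Horner steps 11 → 10 → 2, so m(11) = 2.
  α_5 = 8: Horner steps 11 → 3 → 7, so m(8) = 7.
Codeword c = [5, 2, 9, 2, 7] ∈ F_13^5.


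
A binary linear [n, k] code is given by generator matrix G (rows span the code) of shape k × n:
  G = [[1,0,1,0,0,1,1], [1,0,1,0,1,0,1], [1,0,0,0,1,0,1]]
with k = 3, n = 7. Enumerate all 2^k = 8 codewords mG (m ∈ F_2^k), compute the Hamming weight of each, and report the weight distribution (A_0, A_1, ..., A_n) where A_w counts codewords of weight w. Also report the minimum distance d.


Weight distribution: A_0 = 1, A_1 = 1, A_2 = 1, A_3 = 3, A_4 = 2. Minimum distance d = 1.

Enumerate all 2^3 = 8 messages m ∈ F_2^3.
For each, compute codeword c = mG in F_2^7, then tally its weight.
  m = 000 → c = 0000000, weight = 0.
  m = 100 → c = 1010011, weight = 4.
  m = 010 → c = 1010101, weight = 4.
  m = 110 → c = 0000110, weight = 2.
  m = 001 → c = 1000101, weight = 3.
  m = 101 → c = 0010110, weight = 3.
  m = 011 → c = 0010000, weight = 1.
  m = 111 → c = 1000011, weight = 3.
Tally weights:
  weight 0: 1 codewords.
  weight 1: 1 codewords.
  weight 2: 1 codewords.
  weight 3: 3 codewords.
  weight 4: 2 codewords.
Minimum distance d = smallest w > 0 with A_w > 0 = 1.
Sanity: Σ A_w = 8 = 2^3 = 8 ✓.


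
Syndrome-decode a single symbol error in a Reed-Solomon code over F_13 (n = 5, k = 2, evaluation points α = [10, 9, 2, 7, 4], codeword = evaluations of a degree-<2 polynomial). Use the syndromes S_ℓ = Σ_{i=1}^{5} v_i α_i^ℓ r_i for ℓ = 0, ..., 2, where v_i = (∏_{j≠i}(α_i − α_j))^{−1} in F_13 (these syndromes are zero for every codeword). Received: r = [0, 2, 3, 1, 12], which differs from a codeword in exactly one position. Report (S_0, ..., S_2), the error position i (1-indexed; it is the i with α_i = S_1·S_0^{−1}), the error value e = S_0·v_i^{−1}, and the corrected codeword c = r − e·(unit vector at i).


S = (5, 9, 11), error at position 4, error magnitude e = 8, c = [0, 2, 3, 6, 12].

Step 1: column multipliers v_i = (∏_{j≠i}(α_i − α_j))^{−1} mod 13.
  i = 1 (α = 10): (10−9)(10−2)(10−7)(10−4) = 1·8·3·6 = 144 ≡ 1, so v_1 = 1^{−1} = 1 (mod 13).
  i = 2 (α = 9): (9−10)(9−2)(9−7)(9−4) = (−1)·7·2·5 = −70 ≡ 8, so v_2 = 8^{−1} = 5 (mod 13).
  i = 3 (α = 2): (2−10)(2−9)(2−7)(2−4) = (−8)·(−7)·(−5)·(−2) = 560 ≡ 1, so v_3 = 1^{−1} = 1 (mod 13).
  i = 4 (α = 7): (7−10)(7−9)(7−2)(7−4) = (−3)·(−2)·5·3 = 90 ≡ 12, so v_4 = 12^{−1} = 12 (mod 13).
  i = 5 (α = 4): (4−10)(4−9)(4−2)(4−7) = (−6)·(−5)·2·(−3) = −180 ≡ 2, so v_5 = 2^{−1} = 7 (mod 13).
  v = [1, 5, 1, 12, 7].
Step 2: syndromes of r = [0, 2, 3, 1, 12] (all sums mod 13).
  S_0 = Σ v_i r_i = 1·0 + 5·2 + 1·3 + 12·1 + 7·12 = 109 ≡ 5.
  S_1 = Σ v_i α_i r_i = 1·10·0 + 5·9·2 + 1·2·3 + 12·7·1 + 7·4·12 = 516 ≡ 9.
  α_i^2 mod 13 = [9, 3, 4, 10, 3].
  S_2 = Σ v_i α_i^2 r_i = 1·9·0 + 5·3·2 + 1·4·3 + 12·10·1 + 7·3·12 = 414 ≡ 11.
  S = (5, 9, 11) ≠ 0, so r is not a codeword (an error is present).
Step 3: locate the error. For a single error e at position i, S_ℓ = v_i·e·α_i^ℓ, so α_err = S_1/S_0.
  S_0^{−1} = 5^{−1} = 8 (mod 13), so α_err = 9·8 = 72 ≡ 7 = α_4. Error position i = 4.
  Consistency check: S_2/S_1 = 11·3 = 33 ≡ 7 = α_err ✓ (single-error assumption holds).
Step 4: error magnitude e = S_0/v_4 = S_0·∏_{j≠4}(α_4 − α_j) = 5·12 = 60 ≡ 8 (mod 13).
Step 5: correct position 4: c_4 = r_4 − e = 1 − 8 ≡ 6 (mod 13). Hence c = [0, 2, 3, 6, 12].
  Check: interpolating c through the α_i gives m(x) = 7 + 11·x (degree < 2) with m(α_i) = c_i for every i, so c is indeed a codeword.


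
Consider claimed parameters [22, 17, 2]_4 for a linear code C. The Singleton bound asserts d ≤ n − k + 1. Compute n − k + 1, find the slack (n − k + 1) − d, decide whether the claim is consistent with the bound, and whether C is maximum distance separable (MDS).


Singleton RHS = n − k + 1 = 6, slack = 4, bound satisfied, not MDS.

Singleton bound: d ≤ n − k + 1.
Here n = 22, k = 17, so n − k + 1 = 6.
Given d = 2, check d ≤ 6: YES.
Slack = (n − k + 1) − d = 4.
The code is NOT MDS (slack = 4 > 0).
Description: the claimed parameters are [22, 17, 2]_4; such a code would be non-MDS.


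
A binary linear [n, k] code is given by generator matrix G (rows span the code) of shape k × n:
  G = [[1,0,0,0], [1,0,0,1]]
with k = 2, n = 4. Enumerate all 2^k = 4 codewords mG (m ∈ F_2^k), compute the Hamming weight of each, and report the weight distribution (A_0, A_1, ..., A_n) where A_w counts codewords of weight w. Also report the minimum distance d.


Weight distribution: A_0 = 1, A_1 = 2, A_2 = 1. Minimum distance d = 1.

Enumerate all 2^2 = 4 messages m ∈ F_2^2.
For each, compute codeword c = mG in F_2^4, then tally its weight.
  m = 00 → c = 0000, weight = 0.
  m = 10 → c = 1000, weight = 1.
  m = 01 → c = 1001, weight = 2.
  m = 11 → c = 0001, weight = 1.
Tally weights:
  weight 0: 1 codewords.
  weight 1: 2 codewords.
  weight 2: 1 codewords.
Minimum distance d = smallest w > 0 with A_w > 0 = 1.
Sanity: Σ A_w = 4 = 2^2 = 4 ✓.


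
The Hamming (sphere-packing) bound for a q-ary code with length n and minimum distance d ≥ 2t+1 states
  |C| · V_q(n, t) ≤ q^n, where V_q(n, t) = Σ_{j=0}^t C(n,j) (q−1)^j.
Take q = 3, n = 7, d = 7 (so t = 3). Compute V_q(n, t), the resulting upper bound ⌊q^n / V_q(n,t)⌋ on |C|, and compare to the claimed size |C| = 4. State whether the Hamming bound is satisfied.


V_q(n, t) = 379, q^n = 2187, Hamming bound = 5, |C| = 4 ≤ bound (satisfied).

Step 1: Compute V_q(n, t) = Σ_{j=0}^3 C(n, j) (q−1)^j.
  j = 0: C(7,0)·(2)^0 = 1·1 = 1.
  j = 1: C(7,1)·(2)^1 = 7·2 = 14.
  j = 2: C(7,2)·(2)^2 = 21·4 = 84.
  j = 3: C(7,3)·(2)^3 = 35·8 = 280.
  V_q(n, t) = 1 + 14 + 84 + 280 = 379.
Step 2: q^n = 3^7 = 2187.
Step 3: Hamming bound ⌊q^n / V_q(n,t)⌋ = ⌊2187/379⌋ = 5.
Step 4: Compare |C| = 4 to 5: satisfied.
The claimed |C| lies below the Hamming bound.


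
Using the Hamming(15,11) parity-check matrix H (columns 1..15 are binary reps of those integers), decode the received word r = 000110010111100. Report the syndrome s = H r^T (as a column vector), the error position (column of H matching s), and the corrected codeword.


s = (1, 0, 0, 1)^T, error position = 9, corrected codeword c = 000110011111100

Compute s = H r^T mod 2 one row at a time:
  s_1 = 1 + 0 + 1 + 1 + 1 + 1 + 0 + 0 = 5 ≡ 1 (mod 2).
  s_2 = 1 + 1 + 0 + 0 + 1 + 1 + 0 + 0 = 4 ≡ 0 (mod 2).
  s_3 = 0 + 0 + 0 + 0 + 1 + 1 + 0 + 0 = 2 ≡ 0 (mod 2).
  s_4 = 0 + 0 + 1 + 0 + 0 + 1 + 1 + 0 = 3 ≡ 1 (mod 2).
s = (1, 0, 0, 1)^T — this equals column 9 of H (binary 1001), so error is at position 9.
Correct: flip bit 9 of r = 000110010111100 to get c = 000110011111100.


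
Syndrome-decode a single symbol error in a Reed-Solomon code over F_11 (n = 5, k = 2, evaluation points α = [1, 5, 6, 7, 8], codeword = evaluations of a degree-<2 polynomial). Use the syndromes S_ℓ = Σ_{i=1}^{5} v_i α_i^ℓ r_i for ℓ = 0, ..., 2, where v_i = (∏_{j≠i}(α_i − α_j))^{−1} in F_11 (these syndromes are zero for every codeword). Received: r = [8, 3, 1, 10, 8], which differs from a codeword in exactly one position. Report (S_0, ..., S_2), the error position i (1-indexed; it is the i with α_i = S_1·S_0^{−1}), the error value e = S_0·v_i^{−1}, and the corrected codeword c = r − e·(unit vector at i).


S = (2, 2, 2), error at position 1, error magnitude e = 8, c = [0, 3, 1, 10, 8].

Step 1: column multipliers v_i = (∏_{j≠i}(α_i − α_j))^{−1} mod 11.
  i = 1 (α = 1): (1−5)(1−6)(1−7)(1−8) = (−4)·(−5)·(−6)·(−7) = 840 ≡ 4, so v_1 = 4^{−1} = 3 (mod 11).
  i = 2 (α = 5): (5−1)(5−6)(5−7)(5−8) = 4·(−1)·(−2)·(−3) = −24 ≡ 9, so v_2 = 9^{−1} = 5 (mod 11).
  i = 3 (α = 6): (6−1)(6−5)(6−7)(6−8) = 5·1·(−1)·(−2) = 10 ≡ 10, so v_3 = 10^{−1} = 10 (mod 11).
  i = 4 (α = 7): (7−1)(7−5)(7−6)(7−8) = 6·2·1·(−1) = −12 ≡ 10, so v_4 = 10^{−1} = 10 (mod 11).
  i = 5 (α = 8): (8−1)(8−5)(8−6)(8−7) = 7·3·2·1 = 42 ≡ 9, so v_5 = 9^{−1} = 5 (mod 11).
  v = [3, 5, 10, 10, 5].
Step 2: syndromes of r = [8, 3, 1, 10, 8] (all sums mod 11).
  S_0 = Σ v_i r_i = 3·8 + 5·3 + 10·1 + 10·10 + 5·8 = 189 ≡ 2.
  S_1 = Σ v_i α_i r_i = 3·1·8 + 5·5·3 + 10·6·1 + 10·7·10 + 5·8·8 = 1179 ≡ 2.
  α_i^2 mod 11 = [1, 3, 3, 5, 9].
  S_2 = Σ v_i α_i^2 r_i = 3·1·8 + 5·3·3 + 10·3·1 + 10·5·10 + 5·9·8 = 959 ≡ 2.
  S = (2, 2, 2) ≠ 0, so r is not a codeword (an error is present).
Step 3: locate the error. For a single error e at position i, S_ℓ = v_i·e·α_i^ℓ, so α_err = S_1/S_0.
  S_0^{−1} = 2^{−1} = 6 (mod 11), so α_err = 2·6 = 12 ≡ 1 = α_1. Error position i = 1.
  Consistency check: S_2/S_1 = 2·6 = 12 ≡ 1 = α_err ✓ (single-error assumption holds).
Step 4: error magnitude e = S_0/v_1 = S_0·∏_{j≠1}(α_1 − α_j) = 2·4 = 8 ≡ 8 (mod 11).
Step 5: correct position 1: c_1 = r_1 − e = 8 − 8 ≡ 0 (mod 11). Hence c = [0, 3, 1, 10, 8].
  Check: interpolating c through the α_i gives m(x) = 2 + 9·x (degree < 2) with m(α_i) = c_i for every i, so c is indeed a codeword.


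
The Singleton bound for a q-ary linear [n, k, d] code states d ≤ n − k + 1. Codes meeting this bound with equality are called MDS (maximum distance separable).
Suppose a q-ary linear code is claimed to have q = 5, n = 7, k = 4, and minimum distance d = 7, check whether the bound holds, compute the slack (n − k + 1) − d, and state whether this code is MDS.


Singleton RHS = n − k + 1 = 4, slack = -3, bound violated (no such code; not MDS).

Singleton bound: d ≤ n − k + 1.
Here n = 7, k = 4, so n − k + 1 = 4.
Given d = 7, check d ≤ 4: NO.
Slack = (n − k + 1) − d = -3.
The slack is negative: d = 7 exceeds n − k + 1 = 4 by 3, so the Singleton bound is violated and no linear [7, 4, 7]_5 code can exist. In particular it is not MDS (MDS requires d = n − k + 1 exactly).
Description: the claimed parameters are [7, 4, 7]_5; such a code would be impossible (violates the Singleton bound).


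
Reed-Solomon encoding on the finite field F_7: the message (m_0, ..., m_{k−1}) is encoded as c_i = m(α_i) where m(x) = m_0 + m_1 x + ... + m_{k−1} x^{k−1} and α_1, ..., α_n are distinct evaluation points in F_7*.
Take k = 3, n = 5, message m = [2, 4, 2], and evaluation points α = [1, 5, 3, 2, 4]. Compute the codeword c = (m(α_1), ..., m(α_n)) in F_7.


c = [1, 2, 4, 4, 1]

Message polynomial: m(x) = 2 + 4·x + 2·x^2 (mod 7).
For each evaluation point α_i, compute m(α_i) mod 7:
  α_1 = 1: Horner steps 2 → 6 → 1, so m(1) = 1.
  α_2 = 5: Horner steps 2 → 0 → 2, so m(5) = 2.
  α_3 = 3: Horner steps 2 → 3 → 4, so m(3) = 4.
  α_4 = 2: Horner steps 2 → 1 → 4, so m(2) = 4.
  α_5 = 4: Horner steps 2 → 5 → 1, so m(4) = 1.
Codeword c = [1, 2, 4, 4, 1] ∈ F_7^5.


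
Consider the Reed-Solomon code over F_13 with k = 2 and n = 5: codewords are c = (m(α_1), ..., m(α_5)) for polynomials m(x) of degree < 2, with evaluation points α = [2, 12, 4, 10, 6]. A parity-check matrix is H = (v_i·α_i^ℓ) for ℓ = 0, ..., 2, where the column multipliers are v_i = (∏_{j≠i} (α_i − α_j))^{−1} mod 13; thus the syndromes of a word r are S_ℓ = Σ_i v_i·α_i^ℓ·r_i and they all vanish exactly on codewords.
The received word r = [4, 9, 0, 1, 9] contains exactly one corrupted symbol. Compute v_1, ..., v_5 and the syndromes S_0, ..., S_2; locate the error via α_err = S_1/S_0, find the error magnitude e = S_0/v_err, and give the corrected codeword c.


S = (7, 6, 7), error at position 2, error magnitude e = 12, c = [4, 10, 0, 1, 9].

Step 1: column multipliers v_i = (∏_{j≠i}(α_i − α_j))^{−1} mod 13.
  i = 1 (α = 2): (2−12)(2−4)(2−10)(2−6) = (−10)·(−2)·(−8)·(−4) = 640 ≡ 3, so v_1 = 3^{−1} = 9 (mod 13).
  i = 2 (α = 12): (12−2)(12−4)(12−10)(12−6) = 10·8·2·6 = 960 ≡ 11, so v_2 = 11^{−1} = 6 (mod 13).
  i = 3 (α = 4): (4−2)(4−12)(4−10)(4−6) = 2·(−8)·(−6)·(−2) = −192 ≡ 3, so v_3 = 3^{−1} = 9 (mod 13).
  i = 4 (α = 10): (10−2)(10−12)(10−4)(10−6) = 8·(−2)·6·4 = −384 ≡ 6, so v_4 = 6^{−1} = 11 (mod 13).
  i = 5 (α = 6): (6−2)(6−12)(6−4)(6−10) = 4·(−6)·2·(−4) = 192 ≡ 10, so v_5 = 10^{−1} = 4 (mod 13).
  v = [9, 6, 9, 11, 4].
Step 2: syndromes of r = [4, 9, 0, 1, 9] (all sums mod 13).
  S_0 = Σ v_i r_i = 9·4 + 6·9 + 9·0 + 11·1 + 4·9 = 137 ≡ 7.
  S_1 = Σ v_i α_i r_i = 9·2·4 + 6·12·9 + 9·4·0 + 11·10·1 + 4·6·9 = 1046 ≡ 6.
  α_i^2 mod 13 = [4, 1, 3, 9, 10].
  S_2 = Σ v_i α_i^2 r_i = 9·4·4 + 6·1·9 + 9·3·0 + 11·9·1 + 4·10·9 = 657 ≡ 7.
  S = (7, 6, 7) ≠ 0, so r is not a codeword (an error is present).
Step 3: locate the error. For a single error e at position i, S_ℓ = v_i·e·α_i^ℓ, so α_err = S_1/S_0.
  S_0^{−1} = 7^{−1} = 2 (mod 13), so α_err = 6·2 = 12 ≡ 12 = α_2. Error position i = 2.
  Consistency check: S_2/S_1 = 7·11 = 77 ≡ 12 = α_err ✓ (single-error assumption holds).
Step 4: error magnitude e = S_0/v_2 = S_0·∏_{j≠2}(α_2 − α_j) = 7·11 = 77 ≡ 12 (mod 13).
Step 5: correct position 2: c_2 = r_2 − e = 9 − 12 ≡ 10 (mod 13). Hence c = [4, 10, 0, 1, 9].
  Check: interpolating c through the α_i gives m(x) = 8 + 11·x (degree < 2) with m(α_i) = c_i for every i, so c is indeed a codeword.


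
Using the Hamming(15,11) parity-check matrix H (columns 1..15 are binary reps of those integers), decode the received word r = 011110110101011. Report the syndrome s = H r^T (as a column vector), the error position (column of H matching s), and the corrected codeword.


s = (1, 0, 0, 0)^T, error position = 8, corrected codeword c = 011110100101011

Compute s = H r^T mod 2 one row at a time:
  s_1 = 1 + 0 + 1 + 0 + 1 + 0 + 1 + 1 = 5 ≡ 1 (mod 2).
  s_2 = 1 + 1 + 0 + 1 + 1 + 0 + 1 + 1 = 6 ≡ 0 (mod 2).
  s_3 = 1 + 1 + 0 + 1 + 1 + 0 + 1 + 1 = 6 ≡ 0 (mod 2).
  s_4 = 0 + 1 + 1 + 1 + 0 + 0 + 0 + 1 = 4 ≡ 0 (mod 2).
s = (1, 0, 0, 0)^T — this equals column 8 of H (binary 1000), so error is at position 8.
Correct: flip bit 8 of r = 011110110101011 to get c = 011110100101011.


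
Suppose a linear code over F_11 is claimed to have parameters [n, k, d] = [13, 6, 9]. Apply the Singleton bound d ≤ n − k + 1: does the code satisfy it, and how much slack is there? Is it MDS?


Singleton RHS = n − k + 1 = 8, slack = -1, bound violated (no such code; not MDS).

Singleton bound: d ≤ n − k + 1.
Here n = 13, k = 6, so n − k + 1 = 8.
Given d = 9, check d ≤ 8: NO.
Slack = (n − k + 1) − d = -1.
The slack is negative: d = 9 exceeds n − k + 1 = 8 by 1, so the Singleton bound is violated and no linear [13, 6, 9]_11 code can exist. In particular it is not MDS (MDS requires d = n − k + 1 exactly).
Description: the claimed parameters are [13, 6, 9]_11; such a code would be impossible (violates the Singleton bound).


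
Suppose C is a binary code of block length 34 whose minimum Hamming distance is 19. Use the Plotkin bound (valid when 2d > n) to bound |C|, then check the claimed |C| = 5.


Plotkin bound M ≤ 8; given |C| = 5 ≤ bound (satisfied).

Check applicability: 2d = 38, n = 34.
2d − n = 4 > 0, so Plotkin applies.
Compute d/(2d−n) = 19/4 ≈ 4.7500.
⌊d/(2d−n)⌋ = 4.
Plotkin bound: M ≤ 2·4 = 8.
Given |C| = 5, check: satisfied.
This |C| is below the Plotkin bound.


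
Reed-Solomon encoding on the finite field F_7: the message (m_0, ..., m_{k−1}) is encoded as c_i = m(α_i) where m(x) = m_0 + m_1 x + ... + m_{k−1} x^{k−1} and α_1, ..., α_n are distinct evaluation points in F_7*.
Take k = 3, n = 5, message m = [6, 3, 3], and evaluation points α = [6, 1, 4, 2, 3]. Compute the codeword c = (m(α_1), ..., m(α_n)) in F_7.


c = [6, 5, 3, 3, 0]

Message polynomial: m(x) = 6 + 3·x + 3·x^2 (mod 7).
For each evaluation point α_i, compute m(α_i) mod 7:
  α_1 = 6: Horner steps 3 → 0 → 6, so m(6) = 6.
  α_2 = 1: Horner steps 3 → 6 → 5, so m(1) = 5.
  α_3 = 4: Horner steps 3 → 1 → 3, so m(4) = 3.
  α_4 = 2: Horner steps 3 → 2 → 3, so m(2) = 3.
  α_5 = 3: Horner steps 3 → 5 → 0, so m(3) = 0.
Codeword c = [6, 5, 3, 3, 0] ∈ F_7^5.


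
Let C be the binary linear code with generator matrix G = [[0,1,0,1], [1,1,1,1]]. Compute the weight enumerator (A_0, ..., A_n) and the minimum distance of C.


Weight distribution: A_0 = 1, A_2 = 2, A_4 = 1. Minimum distance d = 2.

Enumerate all 2^2 = 4 messages m ∈ F_2^2.
For each, compute codeword c = mG in F_2^4, then tally its weight.
  m = 00 → c = 0000, weight = 0.
  m = 10 → c = 0101, weight = 2.
  m = 01 → c = 1111, weight = 4.
  m = 11 → c = 1010, weight = 2.
Tally weights:
  weight 0: 1 codewords.
  weight 2: 2 codewords.
  weight 4: 1 codewords.
Minimum distance d = smallest w > 0 with A_w > 0 = 2.
Sanity: Σ A_w = 4 = 2^2 = 4 ✓.


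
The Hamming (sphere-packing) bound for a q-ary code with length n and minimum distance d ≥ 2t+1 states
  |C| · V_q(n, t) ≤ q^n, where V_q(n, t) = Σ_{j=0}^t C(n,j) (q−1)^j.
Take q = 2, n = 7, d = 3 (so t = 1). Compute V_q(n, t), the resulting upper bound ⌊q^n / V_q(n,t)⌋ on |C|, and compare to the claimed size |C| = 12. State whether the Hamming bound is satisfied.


V_q(n, t) = 8, q^n = 128, Hamming bound = 16, |C| = 12 ≤ bound (satisfied).

Step 1: Compute V_q(n, t) = Σ_{j=0}^1 C(n, j) (q−1)^j.
  j = 0: C(7,0)·(1)^0 = 1·1 = 1.
  j = 1: C(7,1)·(1)^1 = 7·1 = 7.
  V_q(n, t) = 1 + 7 = 8.
Step 2: q^n = 2^7 = 128.
Step 3: Hamming bound ⌊q^n / V_q(n,t)⌋ = ⌊128/8⌋ = 16.
Step 4: Compare |C| = 12 to 16: satisfied.
The claimed |C| lies below the Hamming bound.


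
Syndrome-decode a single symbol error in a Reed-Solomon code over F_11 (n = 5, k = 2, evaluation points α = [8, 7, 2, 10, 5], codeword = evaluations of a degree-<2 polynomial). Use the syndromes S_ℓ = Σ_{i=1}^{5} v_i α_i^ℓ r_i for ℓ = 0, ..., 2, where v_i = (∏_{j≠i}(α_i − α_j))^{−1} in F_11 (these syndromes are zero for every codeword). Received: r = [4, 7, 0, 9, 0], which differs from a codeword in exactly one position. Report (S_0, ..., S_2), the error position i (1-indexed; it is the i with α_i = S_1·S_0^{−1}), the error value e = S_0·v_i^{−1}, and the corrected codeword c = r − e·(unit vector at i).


S = (1, 5, 3), error at position 5, error magnitude e = 9, c = [4, 7, 0, 9, 2].

Step 1: column multipliers v_i = (∏_{j≠i}(α_i − α_j))^{−1} mod 11.
  i = 1 (α = 8): (8−7)(8−2)(8−10)(8−5) = 1·6·(−2)·3 = −36 ≡ 8, so v_1 = 8^{−1} = 7 (mod 11).
  i = 2 (α = 7): (7−8)(7−2)(7−10)(7−5) = (−1)·5·(−3)·2 = 30 ≡ 8, so v_2 = 8^{−1} = 7 (mod 11).
  i = 3 (α = 2): (2−8)(2−7)(2−10)(2−5) = (−6)·(−5)·(−8)·(−3) = 720 ≡ 5, so v_3 = 5^{−1} = 9 (mod 11).
  i = 4 (α = 10): (10−8)(10−7)(10−2)(10−5) = 2·3·8·5 = 240 ≡ 9, so v_4 = 9^{−1} = 5 (mod 11).
  i = 5 (α = 5): (5−8)(5−7)(5−2)(5−10) = (−3)·(−2)·3·(−5) = −90 ≡ 9, so v_5 = 9^{−1} = 5 (mod 11).
  v = [7, 7, 9, 5, 5].
Step 2: syndromes of r = [4, 7, 0, 9, 0] (all sums mod 11).
  S_0 = Σ v_i r_i = 7·4 + 7·7 + 9·0 + 5·9 + 5·0 = 122 ≡ 1.
  S_1 = Σ v_i α_i r_i = 7·8·4 + 7·7·7 + 9·2·0 + 5·10·9 + 5·5·0 = 1017 ≡ 5.
  α_i^2 mod 11 = [9, 5, 4, 1, 3].
  S_2 = Σ v_i α_i^2 r_i = 7·9·4 + 7·5·7 + 9·4·0 + 5·1·9 + 5·3·0 = 542 ≡ 3.
  S = (1, 5, 3) ≠ 0, so r is not a codeword (an error is present).
Step 3: locate the error. For a single error e at position i, S_ℓ = v_i·e·α_i^ℓ, so α_err = S_1/S_0.
  S_0^{−1} = 1^{−1} = 1 (mod 11), so α_err = 5·1 = 5 ≡ 5 = α_5. Error position i = 5.
  Consistency check: S_2/S_1 = 3·9 = 27 ≡ 5 = α_err ✓ (single-error assumption holds).
Step 4: error magnitude e = S_0/v_5 = S_0·∏_{j≠5}(α_5 − α_j) = 1·9 = 9 ≡ 9 (mod 11).
Step 5: correct position 5: c_5 = r_5 − e = 0 − 9 ≡ 2 (mod 11). Hence c = [4, 7, 0, 9, 2].
  Check: interpolating c through the α_i gives m(x) = 6 + 8·x (degree < 2) with m(α_i) = c_i for every i, so c is indeed a codeword.


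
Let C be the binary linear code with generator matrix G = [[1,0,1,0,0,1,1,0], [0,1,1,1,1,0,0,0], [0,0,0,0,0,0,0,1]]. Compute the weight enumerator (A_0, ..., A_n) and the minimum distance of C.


Weight distribution: A_0 = 1, A_1 = 1, A_4 = 2, A_5 = 2, A_6 = 1, A_7 = 1. Minimum distance d = 1.

Enumerate all 2^3 = 8 messages m ∈ F_2^3.
For each, compute codeword c = mG in F_2^8, then tally its weight.
  m = 000 → c = 00000000, weight = 0.
  m = 100 → c = 10100110, weight = 4.
  m = 010 → c = 01111000, weight = 4.
  m = 110 → c = 11011110, weight = 6.
  m = 001 → c = 00000001, weight = 1.
  m = 101 → c = 10100111, weight = 5.
  m = 011 → c = 01111001, weight = 5.
  m = 111 → c = 11011111, weight = 7.
Tally weights:
  weight 0: 1 codewords.
  weight 1: 1 codewords.
  weight 4: 2 codewords.
  weight 5: 2 codewords.
  weight 6: 1 codewords.
  weight 7: 1 codewords.
Minimum distance d = smallest w > 0 with A_w > 0 = 1.
Sanity: Σ A_w = 8 = 2^3 = 8 ✓.


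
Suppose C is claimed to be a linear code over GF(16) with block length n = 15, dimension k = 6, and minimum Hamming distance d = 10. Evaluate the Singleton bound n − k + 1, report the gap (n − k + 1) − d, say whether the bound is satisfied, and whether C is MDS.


Singleton RHS = n − k + 1 = 10, slack = 0, bound satisfied, MDS.

Singleton bound: d ≤ n − k + 1.
Here n = 15, k = 6, so n − k + 1 = 10.
Given d = 10, check d ≤ 10: YES.
Slack = (n − k + 1) − d = 0.
The code is MDS (slack = 0).
Description: the claimed parameters are [15, 6, 10]_16; such a code would be MDS (meets Singleton bound).


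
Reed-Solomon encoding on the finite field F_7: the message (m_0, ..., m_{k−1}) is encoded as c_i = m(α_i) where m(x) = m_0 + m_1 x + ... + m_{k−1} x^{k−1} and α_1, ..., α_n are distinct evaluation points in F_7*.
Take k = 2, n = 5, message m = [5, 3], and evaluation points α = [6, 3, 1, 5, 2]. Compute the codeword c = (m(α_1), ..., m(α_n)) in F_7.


c = [2, 0, 1, 6, 4]

Message polynomial: m(x) = 5 + 3·x (mod 7).
For each evaluation point α_i, compute m(α_i) mod 7:
  α_1 = 6: Horner steps 3 → 2, so m(6) = 2.
  α_2 = 3: Horner steps 3 → 0, so m(3) = 0.
  α_3 = 1: Horner steps 3 → 1, so m(1) = 1.
  α_4 = 5: Horner steps 3 → 6, so m(5) = 6.
  α_5 = 2: Horner steps 3 → 4, so m(2) = 4.
Codeword c = [2, 0, 1, 6, 4] ∈ F_7^5.


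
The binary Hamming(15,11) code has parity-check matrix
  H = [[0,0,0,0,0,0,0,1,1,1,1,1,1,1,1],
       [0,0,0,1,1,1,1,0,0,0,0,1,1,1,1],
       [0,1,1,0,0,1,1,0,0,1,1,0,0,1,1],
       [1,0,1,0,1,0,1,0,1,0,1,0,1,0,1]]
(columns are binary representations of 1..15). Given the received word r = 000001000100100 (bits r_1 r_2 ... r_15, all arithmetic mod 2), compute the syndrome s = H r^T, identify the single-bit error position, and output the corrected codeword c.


s = (0, 0, 0, 1)^T, error position = 1, corrected codeword c = 100001000100100

Compute s = H r^T mod 2 one row at a time:
  s_1 = 0 + 0 + 1 + 0 + 0 + 1 + 0 + 0 = 2 ≡ 0 (mod 2).
  s_2 = 0 + 0 + 1 + 0 + 0 + 1 + 0 + 0 = 2 ≡ 0 (mod 2).
  s_3 = 0 + 0 + 1 + 0 + 1 + 0 + 0 + 0 = 2 ≡ 0 (mod 2).
  s_4 = 0 + 0 + 0 + 0 + 0 + 0 + 1 + 0 = 1 ≡ 1 (mod 2).
s = (0, 0, 0, 1)^T — this equals column 1 of H (binary 0001), so error is at position 1.
Correct: flip bit 1 of r = 000001000100100 to get c = 100001000100100.


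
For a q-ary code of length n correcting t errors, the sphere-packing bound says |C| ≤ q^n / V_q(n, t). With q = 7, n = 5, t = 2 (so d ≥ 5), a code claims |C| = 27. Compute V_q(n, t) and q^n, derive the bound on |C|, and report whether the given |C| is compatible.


V_q(n, t) = 391, q^n = 16807, Hamming bound = 42, |C| = 27 ≤ bound (satisfied).

Step 1: Compute V_q(n, t) = Σ_{j=0}^2 C(n, j) (q−1)^j.
  j = 0: C(5,0)·(6)^0 = 1·1 = 1.
  j = 1: C(5,1)·(6)^1 = 5·6 = 30.
  j = 2: C(5,2)·(6)^2 = 10·36 = 360.
  V_q(n, t) = 1 + 30 + 360 = 391.
Step 2: q^n = 7^5 = 16807.
Step 3: Hamming bound ⌊q^n / V_q(n,t)⌋ = ⌊16807/391⌋ = 42.
Step 4: Compare |C| = 27 to 42: satisfied.
The claimed |C| lies below the Hamming bound.


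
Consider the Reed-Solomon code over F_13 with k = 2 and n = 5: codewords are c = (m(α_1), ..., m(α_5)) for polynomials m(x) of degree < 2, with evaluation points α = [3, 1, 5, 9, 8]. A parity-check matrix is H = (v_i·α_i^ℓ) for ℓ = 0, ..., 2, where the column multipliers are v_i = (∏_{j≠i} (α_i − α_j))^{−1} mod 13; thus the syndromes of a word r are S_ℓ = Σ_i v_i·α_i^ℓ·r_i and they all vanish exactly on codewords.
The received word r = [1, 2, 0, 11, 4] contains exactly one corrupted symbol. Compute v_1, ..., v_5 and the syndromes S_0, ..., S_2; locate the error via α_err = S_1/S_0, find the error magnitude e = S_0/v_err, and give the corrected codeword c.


S = (1, 8, 12), error at position 5, error magnitude e = 12, c = [1, 2, 0, 11, 5].

Step 1: column multipliers v_i = (∏_{j≠i}(α_i − α_j))^{−1} mod 13.
  i = 1 (α = 3): (3−1)(3−5)(3−9)(3−8) = 2·(−2)·(−6)·(−5) = −120 ≡ 10, so v_1 = 10^{−1} = 4 (mod 13).
  i = 2 (α = 1): (1−3)(1−5)(1−9)(1−8) = (−2)·(−4)·(−8)·(−7) = 448 ≡ 6, so v_2 = 6^{−1} = 11 (mod 13).
  i = 3 (α = 5): (5−3)(5−1)(5−9)(5−8) = 2·4·(−4)·(−3) = 96 ≡ 5, so v_3 = 5^{−1} = 8 (mod 13).
  i = 4 (α = 9): (9−3)(9−1)(9−5)(9−8) = 6·8·4·1 = 192 ≡ 10, so v_4 = 10^{−1} = 4 (mod 13).
  i = 5 (α = 8): (8−3)(8−1)(8−5)(8−9) = 5·7·3·(−1) = −105 ≡ 12, so v_5 = 12^{−1} = 12 (mod 13).
  v = [4, 11, 8, 4, 12].
Step 2: syndromes of r = [1, 2, 0, 11, 4] (all sums mod 13).
  S_0 = Σ v_i r_i = 4·1 + 11·2 + 8·0 + 4·11 + 12·4 = 118 ≡ 1.
  S_1 = Σ v_i α_i r_i = 4·3·1 + 11·1·2 + 8·5·0 + 4·9·11 + 12·8·4 = 814 ≡ 8.
  α_i^2 mod 13 = [9, 1, 12, 3, 12].
  S_2 = Σ v_i α_i^2 r_i = 4·9·1 + 11·1·2 + 8·12·0 + 4·3·11 + 12·12·4 = 766 ≡ 12.
  S = (1, 8, 12) ≠ 0, so r is not a codeword (an error is present).
Step 3: locate the error. For a single error e at position i, S_ℓ = v_i·e·α_i^ℓ, so α_err = S_1/S_0.
  S_0^{−1} = 1^{−1} = 1 (mod 13), so α_err = 8·1 = 8 ≡ 8 = α_5. Error position i = 5.
  Consistency check: S_2/S_1 = 12·5 = 60 ≡ 8 = α_err ✓ (single-error assumption holds).
Step 4: error magnitude e = S_0/v_5 = S_0·∏_{j≠5}(α_5 − α_j) = 1·12 = 12 ≡ 12 (mod 13).
Step 5: correct position 5: c_5 = r_5 − e = 4 − 12 ≡ 5 (mod 13). Hence c = [1, 2, 0, 11, 5].
  Check: interpolating c through the α_i gives m(x) = 9 + 6·x (degree < 2) with m(α_i) = c_i for every i, so c is indeed a codeword.


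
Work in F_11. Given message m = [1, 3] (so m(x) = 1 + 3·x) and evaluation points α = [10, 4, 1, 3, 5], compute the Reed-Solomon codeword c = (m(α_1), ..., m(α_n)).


c = [9, 2, 4, 10, 5]

Message polynomial: m(x) = 1 + 3·x (mod 11).
For each evaluation point α_i, compute m(α_i) mod 11:
  α_1 = 10: Horner steps 3 → 9, so m(10) = 9.
  α_2 = 4: Horner steps 3 → 2, so m(4) = 2.
  α_3 = 1: Horner steps 3 → 4, so m(1) = 4.
  α_4 = 3: Horner steps 3 → 10, so m(3) = 10.
  α_5 = 5: Horner steps 3 → 5, so m(5) = 5.
Codeword c = [9, 2, 4, 10, 5] ∈ F_11^5.


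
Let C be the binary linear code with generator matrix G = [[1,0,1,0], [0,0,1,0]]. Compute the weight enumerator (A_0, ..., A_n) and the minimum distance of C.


Weight distribution: A_0 = 1, A_1 = 2, A_2 = 1. Minimum distance d = 1.

Enumerate all 2^2 = 4 messages m ∈ F_2^2.
For each, compute codeword c = mG in F_2^4, then tally its weight.
  m = 00 → c = 0000, weight = 0.
  m = 10 → c = 1010, weight = 2.
  m = 01 → c = 0010, weight = 1.
  m = 11 → c = 1000, weight = 1.
Tally weights:
  weight 0: 1 codewords.
  weight 1: 2 codewords.
  weight 2: 1 codewords.
Minimum distance d = smallest w > 0 with A_w > 0 = 1.
Sanity: Σ A_w = 4 = 2^2 = 4 ✓.


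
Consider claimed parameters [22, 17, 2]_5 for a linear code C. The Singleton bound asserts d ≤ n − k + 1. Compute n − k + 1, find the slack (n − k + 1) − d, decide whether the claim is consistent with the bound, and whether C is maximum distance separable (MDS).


Singleton RHS = n − k + 1 = 6, slack = 4, bound satisfied, not MDS.

Singleton bound: d ≤ n − k + 1.
Here n = 22, k = 17, so n − k + 1 = 6.
Given d = 2, check d ≤ 6: YES.
Slack = (n − k + 1) − d = 4.
The code is NOT MDS (slack = 4 > 0).
Description: the claimed parameters are [22, 17, 2]_5; such a code would be non-MDS.


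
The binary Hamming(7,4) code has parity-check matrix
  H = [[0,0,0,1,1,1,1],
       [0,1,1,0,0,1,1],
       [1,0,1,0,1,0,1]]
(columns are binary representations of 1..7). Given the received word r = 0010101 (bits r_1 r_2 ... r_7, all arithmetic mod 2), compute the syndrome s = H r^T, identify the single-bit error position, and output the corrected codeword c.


s = (0, 0, 1)^T, error position = 1, corrected codeword c = 1010101

Compute s = H r^T mod 2 one row at a time:
  s_1 = 0 + 1 + 0 + 1 = 2 ≡ 0 (mod 2).
  s_2 = 0 + 1 + 0 + 1 = 2 ≡ 0 (mod 2).
  s_3 = 0 + 1 + 1 + 1 = 3 ≡ 1 (mod 2).
s = (0, 0, 1)^T — this equals column 1 of H (binary 001), so error is at position 1.
Correct: flip bit 1 of r = 0010101 to get c = 1010101.


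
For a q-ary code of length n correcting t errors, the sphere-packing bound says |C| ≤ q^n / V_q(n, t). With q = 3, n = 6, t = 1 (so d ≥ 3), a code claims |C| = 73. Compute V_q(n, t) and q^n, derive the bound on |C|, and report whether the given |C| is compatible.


V_q(n, t) = 13, q^n = 729, Hamming bound = 56, |C| = 73 > bound (violated).

Step 1: Compute V_q(n, t) = Σ_{j=0}^1 C(n, j) (q−1)^j.
  j = 0: C(6,0)·(2)^0 = 1·1 = 1.
  j = 1: C(6,1)·(2)^1 = 6·2 = 12.
  V_q(n, t) = 1 + 12 = 13.
Step 2: q^n = 3^6 = 729.
Step 3: Hamming bound ⌊q^n / V_q(n,t)⌋ = ⌊729/13⌋ = 56.
Step 4: Compare |C| = 73 to 56: violated.
The claimed |C| lies above the Hamming bound, so no 3-ary code of length 6 with d ≥ 3 can have 73 codewords.


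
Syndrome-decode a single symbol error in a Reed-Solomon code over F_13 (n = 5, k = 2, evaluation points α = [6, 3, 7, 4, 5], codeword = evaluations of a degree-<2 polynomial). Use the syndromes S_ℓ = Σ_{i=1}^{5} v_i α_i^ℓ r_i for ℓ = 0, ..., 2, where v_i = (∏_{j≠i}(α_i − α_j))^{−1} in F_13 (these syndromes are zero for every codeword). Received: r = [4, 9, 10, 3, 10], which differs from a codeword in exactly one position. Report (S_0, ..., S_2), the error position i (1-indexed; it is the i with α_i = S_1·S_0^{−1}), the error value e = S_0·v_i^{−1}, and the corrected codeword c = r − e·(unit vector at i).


S = (7, 10, 5), error at position 3, error magnitude e = 12, c = [4, 9, 11, 3, 10].

Step 1: column multipliers v_i = (∏_{j≠i}(α_i − α_j))^{−1} mod 13.
  i = 1 (α = 6): (6−3)(6−7)(6−4)(6−5) = 3·(−1)·2·1 = −6 ≡ 7, so v_1 = 7^{−1} = 2 (mod 13).
  i = 2 (α = 3): (3−6)(3−7)(3−4)(3−5) = (−3)·(−4)·(−1)·(−2) = 24 ≡ 11, so v_2 = 11^{−1} = 6 (mod 13).
  i = 3 (α = 7): (7−6)(7−3)(7−4)(7−5) = 1·4·3·2 = 24 ≡ 11, so v_3 = 11^{−1} = 6 (mod 13).
  i = 4 (α = 4): (4−6)(4−3)(4−7)(4−5) = (−2)·1·(−3)·(−1) = −6 ≡ 7, so v_4 = 7^{−1} = 2 (mod 13).
  i = 5 (α = 5): (5−6)(5−3)(5−7)(5−4) = (−1)·2·(−2)·1 = 4 ≡ 4, so v_5 = 4^{−1} = 10 (mod 13).
  v = [2, 6, 6, 2, 10].
Step 2: syndromes of r = [4, 9, 10, 3, 10] (all sums mod 13).
  S_0 = Σ v_i r_i = 2·4 + 6·9 + 6·10 + 2·3 + 10·10 = 228 ≡ 7.
  S_1 = Σ v_i α_i r_i = 2·6·4 + 6·3·9 + 6·7·10 + 2·4·3 + 10·5·10 = 1154 ≡ 10.
  α_i^2 mod 13 = [10, 9, 10, 3, 12].
  S_2 = Σ v_i α_i^2 r_i = 2·10·4 + 6·9·9 + 6·10·10 + 2·3·3 + 10·12·10 = 2384 ≡ 5.
  S = (7, 10, 5) ≠ 0, so r is not a codeword (an error is present).
Step 3: locate the error. For a single error e at position i, S_ℓ = v_i·e·α_i^ℓ, so α_err = S_1/S_0.
  S_0^{−1} = 7^{−1} = 2 (mod 13), so α_err = 10·2 = 20 ≡ 7 = α_3. Error position i = 3.
  Consistency check: S_2/S_1 = 5·4 = 20 ≡ 7 = α_err ✓ (single-error assumption holds).
Step 4: error magnitude e = S_0/v_3 = S_0·∏_{j≠3}(α_3 − α_j) = 7·11 = 77 ≡ 12 (mod 13).
Step 5: correct position 3: c_3 = r_3 − e = 10 − 12 ≡ 11 (mod 13). Hence c = [4, 9, 11, 3, 10].
  Check: interpolating c through the α_i gives m(x) = 1 + 7·x (degree < 2) with m(α_i) = c_i for every i, so c is indeed a codeword.


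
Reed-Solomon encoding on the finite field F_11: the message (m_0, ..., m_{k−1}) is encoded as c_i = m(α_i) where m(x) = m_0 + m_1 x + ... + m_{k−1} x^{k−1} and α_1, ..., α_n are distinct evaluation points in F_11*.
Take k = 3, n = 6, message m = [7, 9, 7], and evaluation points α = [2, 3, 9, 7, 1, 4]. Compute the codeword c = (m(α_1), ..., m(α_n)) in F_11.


c = [9, 9, 6, 6, 1, 1]

Message polynomial: m(x) = 7 + 9·x + 7·x^2 (mod 11).
For each evaluation point α_i, compute m(α_i) mod 11:
  α_1 = 2: Horner steps 7 → 1 → 9, so m(2) = 9.
  α_2 = 3: Horner steps 7 → 8 → 9, so m(3) = 9.
  α_3 = 9: Horner steps 7 → 6 → 6, so m(9) = 6.
  α_4 = 7: Horner steps 7 → 3 → 6, so m(7) = 6.
  α_5 = 1: Horner steps 7 → 5 → 1, so m(1) = 1.
  α_6 = 4: Horner steps 7 → 4 → 1, so m(4) = 1.
Codeword c = [9, 9, 6, 6, 1, 1] ∈ F_11^6.


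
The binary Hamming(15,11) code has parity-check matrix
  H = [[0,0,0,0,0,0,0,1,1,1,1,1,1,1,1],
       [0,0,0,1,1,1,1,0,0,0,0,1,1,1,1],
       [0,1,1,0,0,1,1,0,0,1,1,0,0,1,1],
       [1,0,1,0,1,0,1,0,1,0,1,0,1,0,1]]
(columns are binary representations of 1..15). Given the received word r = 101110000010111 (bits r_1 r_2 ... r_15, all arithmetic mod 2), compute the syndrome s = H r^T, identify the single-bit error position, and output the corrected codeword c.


s = (0, 1, 0, 0)^T, error position = 4, corrected codeword c = 101010000010111

Compute s = H r^T mod 2 one row at a time:
  s_1 = 0 + 0 + 0 + 1 + 0 + 1 + 1 + 1 = 4 ≡ 0 (mod 2).
  s_2 = 1 + 1 + 0 + 0 + 0 + 1 + 1 + 1 = 5 ≡ 1 (mod 2).
  s_3 = 0 + 1 + 0 + 0 + 0 + 1 + 1 + 1 = 4 ≡ 0 (mod 2).
  s_4 = 1 + 1 + 1 + 0 + 0 + 1 + 1 + 1 = 6 ≡ 0 (mod 2).
s = (0, 1, 0, 0)^T — this equals column 4 of H (binary 0100), so error is at position 4.
Correct: flip bit 4 of r = 101110000010111 to get c = 101010000010111.


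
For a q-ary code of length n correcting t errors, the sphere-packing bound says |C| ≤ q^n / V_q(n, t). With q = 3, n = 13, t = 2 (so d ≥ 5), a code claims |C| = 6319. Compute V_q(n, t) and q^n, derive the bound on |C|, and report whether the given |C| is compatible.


V_q(n, t) = 339, q^n = 1594323, Hamming bound = 4703, |C| = 6319 > bound (violated).

Step 1: Compute V_q(n, t) = Σ_{j=0}^2 C(n, j) (q−1)^j.
  j = 0: C(13,0)·(2)^0 = 1·1 = 1.
  j = 1: C(13,1)·(2)^1 = 13·2 = 26.
  j = 2: C(13,2)·(2)^2 = 78·4 = 312.
  V_q(n, t) = 1 + 26 + 312 = 339.
Step 2: q^n = 3^13 = 1594323.
Step 3: Hamming bound ⌊q^n / V_q(n,t)⌋ = ⌊1594323/339⌋ = 4703.
Step 4: Compare |C| = 6319 to 4703: violated.
The claimed |C| lies above the Hamming bound, so no 3-ary code of length 13 with d ≥ 5 can have 6319 codewords.


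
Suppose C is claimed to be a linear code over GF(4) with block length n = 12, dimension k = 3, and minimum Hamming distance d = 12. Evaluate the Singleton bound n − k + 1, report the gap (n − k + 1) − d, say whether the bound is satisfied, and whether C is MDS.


Singleton RHS = n − k + 1 = 10, slack = -2, bound violated (no such code; not MDS).

Singleton bound: d ≤ n − k + 1.
Here n = 12, k = 3, so n − k + 1 = 10.
Given d = 12, check d ≤ 10: NO.
Slack = (n − k + 1) − d = -2.
The slack is negative: d = 12 exceeds n − k + 1 = 10 by 2, so the Singleton bound is violated and no linear [12, 3, 12]_4 code can exist. In particular it is not MDS (MDS requires d = n − k + 1 exactly).
Description: the claimed parameters are [12, 3, 12]_4; such a code would be impossible (violates the Singleton bound).


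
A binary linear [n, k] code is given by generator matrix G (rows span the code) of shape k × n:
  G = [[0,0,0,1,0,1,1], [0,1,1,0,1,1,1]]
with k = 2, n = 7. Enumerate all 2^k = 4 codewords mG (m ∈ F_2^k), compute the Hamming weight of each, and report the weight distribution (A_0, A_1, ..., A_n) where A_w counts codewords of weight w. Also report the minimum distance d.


Weight distribution: A_0 = 1, A_3 = 1, A_4 = 1, A_5 = 1. Minimum distance d = 3.

Enumerate all 2^2 = 4 messages m ∈ F_2^2.
For each, compute codeword c = mG in F_2^7, then tally its weight.
  m = 00 → c = 0000000, weight = 0.
  m = 10 → c = 0001011, weight = 3.
  m = 01 → c = 0110111, weight = 5.
  m = 11 → c = 0111100, weight = 4.
Tally weights:
  weight 0: 1 codewords.
  weight 3: 1 codewords.
  weight 4: 1 codewords.
  weight 5: 1 codewords.
Minimum distance d = smallest w > 0 with A_w > 0 = 3.
Sanity: Σ A_w = 4 = 2^2 = 4 ✓.


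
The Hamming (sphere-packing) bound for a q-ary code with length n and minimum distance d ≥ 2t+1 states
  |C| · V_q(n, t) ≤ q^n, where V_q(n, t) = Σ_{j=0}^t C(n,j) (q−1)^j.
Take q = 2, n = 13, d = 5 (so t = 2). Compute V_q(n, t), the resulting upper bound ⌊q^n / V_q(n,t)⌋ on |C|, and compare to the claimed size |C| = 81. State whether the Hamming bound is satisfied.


V_q(n, t) = 92, q^n = 8192, Hamming bound = 89, |C| = 81 ≤ bound (satisfied).

Step 1: Compute V_q(n, t) = Σ_{j=0}^2 C(n, j) (q−1)^j.
  j = 0: C(13,0)·(1)^0 = 1·1 = 1.
  j = 1: C(13,1)·(1)^1 = 13·1 = 13.
  j = 2: C(13,2)·(1)^2 = 78·1 = 78.
  V_q(n, t) = 1 + 13 + 78 = 92.
Step 2: q^n = 2^13 = 8192.
Step 3: Hamming bound ⌊q^n / V_q(n,t)⌋ = ⌊8192/92⌋ = 89.
Step 4: Compare |C| = 81 to 89: satisfied.
The claimed |C| lies below the Hamming bound.


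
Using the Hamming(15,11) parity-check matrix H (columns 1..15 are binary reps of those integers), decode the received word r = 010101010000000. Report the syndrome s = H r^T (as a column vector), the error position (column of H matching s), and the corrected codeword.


s = (1, 0, 0, 0)^T, error position = 8, corrected codeword c = 010101000000000

Compute s = H r^T mod 2 one row at a time:
  s_1 = 1 + 0 + 0 + 0 + 0 + 0 + 0 + 0 = 1 ≡ 1 (mod 2).
  s_2 = 1 + 0 + 1 + 0 + 0 + 0 + 0 + 0 = 2 ≡ 0 (mod 2).
  s_3 = 1 + 0 + 1 + 0 + 0 + 0 + 0 + 0 = 2 ≡ 0 (mod 2).
  s_4 = 0 + 0 + 0 + 0 + 0 + 0 + 0 + 0 = 0 ≡ 0 (mod 2).
s = (1, 0, 0, 0)^T — this equals column 8 of H (binary 1000), so error is at position 8.
Correct: flip bit 8 of r = 010101010000000 to get c = 010101000000000.
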